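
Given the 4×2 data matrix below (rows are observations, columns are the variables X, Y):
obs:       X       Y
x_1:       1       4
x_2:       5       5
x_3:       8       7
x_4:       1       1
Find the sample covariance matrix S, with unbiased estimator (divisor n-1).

Step 1 — column means:
  mean(X) = (1 + 5 + 8 + 1) / 4 = 15/4 = 3.75
  mean(Y) = (4 + 5 + 7 + 1) / 4 = 17/4 = 4.25

Step 2 — sample covariance S[i,j] = (1/(n-1)) · Σ_k (x_{k,i} - mean_i) · (x_{k,j} - mean_j), with n-1 = 3.
  S[X,X] = ((-2.75)·(-2.75) + (1.25)·(1.25) + (4.25)·(4.25) + (-2.75)·(-2.75)) / 3 = 34.75/3 = 11.5833
  S[X,Y] = ((-2.75)·(-0.25) + (1.25)·(0.75) + (4.25)·(2.75) + (-2.75)·(-3.25)) / 3 = 22.25/3 = 7.4167
  S[Y,Y] = ((-0.25)·(-0.25) + (0.75)·(0.75) + (2.75)·(2.75) + (-3.25)·(-3.25)) / 3 = 18.75/3 = 6.25

S is symmetric (S[j,i] = S[i,j]). Assembling:

S = [[11.5833, 7.4167],
 [7.4167, 6.25]]


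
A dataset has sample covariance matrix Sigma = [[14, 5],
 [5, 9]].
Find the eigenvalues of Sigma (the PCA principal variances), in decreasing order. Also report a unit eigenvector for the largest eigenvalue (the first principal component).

Step 1 — characteristic polynomial of 2×2 Sigma:
  det(Sigma - λI) = λ² - trace · λ + det = 0.
  trace = 14 + 9 = 23, det = 14·9 - (5)² = 101.
Step 2 — discriminant:
  Δ = trace² - 4·det = 529 - 404 = 125.
Step 3 — eigenvalues:
  λ = (trace ± √Δ)/2 = (23 ± 11.1803)/2,
  λ_1 = 17.0902,  λ_2 = 5.9098.

Step 4 — unit eigenvector for λ_1: solve (Sigma - λ_1 I)v = 0. First row:
  (14 - 17.0902)·v_x + (5)·v_y = 0, i.e. (-3.0902)·v_x + (5)·v_y = 0,
  so v ∝ (b, λ_1 - a) = (5, 3.0902) = u.
  ||u|| = √((5)² + (3.0902)²) = √(34.5492) ≈ 5.8779,
  v_1 = u/||u|| ≈ (0.8507, 0.5257) (||v_1|| = 1).

λ_1 = 17.0902,  λ_2 = 5.9098;  v_1 ≈ (0.8507, 0.5257)


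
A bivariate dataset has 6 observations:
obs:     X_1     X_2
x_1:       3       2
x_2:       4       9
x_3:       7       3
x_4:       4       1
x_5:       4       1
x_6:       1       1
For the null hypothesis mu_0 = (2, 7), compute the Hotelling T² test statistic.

Step 1 — sample mean vector:
  mean(X_1) = (3 + 4 + 7 + 4 + 4 + 1) / 6 = 23/6 = 3.8333
  mean(X_2) = (2 + 9 + 3 + 1 + 1 + 1) / 6 = 17/6 = 2.8333
  x̄ = (3.8333, 2.8333),  deviation x̄ - mu_0 = (3.8333, 2.8333) - (2, 7) = (1.8333, -4.1667).

Step 2 — sample covariance matrix, S[i,j] = (1/(n-1)) · Σ_k (x_{k,i} - mean_i) · (x_{k,j} - mean_j), divisor n-1 = 5:
  S[X_1,X_1] = ((-0.8333)·(-0.8333) + (0.1667)·(0.1667) + (3.1667)·(3.1667) + (0.1667)·(0.1667) + (0.1667)·(0.1667) + (-2.8333)·(-2.8333)) / 5 = 18.8333/5 = 3.7667
  S[X_1,X_2] = ((-0.8333)·(-0.8333) + (0.1667)·(6.1667) + (3.1667)·(0.1667) + (0.1667)·(-1.8333) + (0.1667)·(-1.8333) + (-2.8333)·(-1.8333)) / 5 = 6.8333/5 = 1.3667
  S[X_2,X_2] = ((-0.8333)·(-0.8333) + (6.1667)·(6.1667) + (0.1667)·(0.1667) + (-1.8333)·(-1.8333) + (-1.8333)·(-1.8333) + (-1.8333)·(-1.8333)) / 5 = 48.8333/5 = 9.7667
  S = [[3.7667, 1.3667],
 [1.3667, 9.7667]].

Step 3 — invert S. det(S) = 3.7667·9.7667 - (1.3667)² = 34.92.
  S^{-1} = (1/det) · [[d, -b], [-b, a]] = [[0.2797, -0.0391],
 [-0.0391, 0.1079]].

Step 4 — quadratic form (x̄ - mu_0)^T · S^{-1} · (x̄ - mu_0):
  S^{-1} · (x̄ - mu_0) = (0.6758, -0.5212),
  (x̄ - mu_0)^T · [...] = (1.8333)·(0.6758) + (-4.1667)·(-0.5212) = 3.4107.

Step 5 — scale by n: T² = 6 · 3.4107 = 20.4639.

T² ≈ 20.4639


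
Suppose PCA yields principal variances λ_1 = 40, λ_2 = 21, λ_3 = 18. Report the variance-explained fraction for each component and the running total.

Step 1 — total variance = trace(Sigma) = Σ λ_i = 40 + 21 + 18 = 79.

Step 2 — fraction explained by component i = λ_i / Σ λ:
  PC1: 40/79 = 0.5063
  PC2: 21/79 = 0.2658
  PC3: 18/79 = 0.2278

Step 3 — cumulative fraction after k components = (λ_1 + ... + λ_k) / Σ λ:
  k = 1: 40/79 = 0.5063
  k = 2: (40 + 21)/79 = 61/79 = 0.7722
  k = 3: (40 + 21 + 18)/79 = 79/79 = 1

Summary (fraction, with percent):

explained: PC1 0.5063 (50.63%), PC2 0.2658 (26.58%), PC3 0.2278 (22.78%);  cumulative: 0.5063, 0.7722, 1


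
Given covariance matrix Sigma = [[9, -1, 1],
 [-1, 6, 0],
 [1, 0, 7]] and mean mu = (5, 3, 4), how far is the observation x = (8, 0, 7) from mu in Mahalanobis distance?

Step 1 — centre the observation: (x - mu) = (3, -3, 3).

Step 2 — invert Sigma (cofactor / det for 3×3, or solve directly):
  Sigma^{-1} = [[0.1151, 0.0192, -0.0164],
 [0.0192, 0.1699, -0.0027],
 [-0.0164, -0.0027, 0.1452]].

Step 3 — form the quadratic (x - mu)^T · Sigma^{-1} · (x - mu):
  Sigma^{-1} · (x - mu) = (0.2384, -0.4603, 0.3945).
  (x - mu)^T · [Sigma^{-1} · (x - mu)] = (3)·(0.2384) + (-3)·(-0.4603) + (3)·(0.3945) = 3.2795.

Step 4 — take square root: d = √(3.2795) ≈ 1.8109.

d(x, mu) = √(3.2795) ≈ 1.8109


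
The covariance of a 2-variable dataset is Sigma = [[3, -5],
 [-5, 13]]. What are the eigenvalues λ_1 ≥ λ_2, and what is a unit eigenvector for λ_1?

Step 1 — characteristic polynomial of 2×2 Sigma:
  det(Sigma - λI) = λ² - trace · λ + det = 0.
  trace = 3 + 13 = 16, det = 3·13 - (-5)² = 14.
Step 2 — discriminant:
  Δ = trace² - 4·det = 256 - 56 = 200.
Step 3 — eigenvalues:
  λ = (trace ± √Δ)/2 = (16 ± 14.1421)/2,
  λ_1 = 15.0711,  λ_2 = 0.9289.

Step 4 — unit eigenvector for λ_1: solve (Sigma - λ_1 I)v = 0. First row:
  (3 - 15.0711)·v_x + (-5)·v_y = 0, i.e. (-12.0711)·v_x + (-5)·v_y = 0,
  so v ∝ (b, λ_1 - a) = (-5, 12.0711); multiply by -1 so the first entry is positive: u = (5, -12.0711).
  ||u|| = √((5)² + (-12.0711)²) = √(170.7107) ≈ 13.0656,
  v_1 = u/||u|| ≈ (0.3827, -0.9239) (||v_1|| = 1).

λ_1 = 15.0711,  λ_2 = 0.9289;  v_1 ≈ (0.3827, -0.9239)


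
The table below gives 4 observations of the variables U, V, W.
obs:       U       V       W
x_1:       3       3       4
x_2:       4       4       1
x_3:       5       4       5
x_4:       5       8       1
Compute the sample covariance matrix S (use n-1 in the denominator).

Step 1 — column means:
  mean(U) = (3 + 4 + 5 + 5) / 4 = 17/4 = 4.25
  mean(V) = (3 + 4 + 4 + 8) / 4 = 19/4 = 4.75
  mean(W) = (4 + 1 + 5 + 1) / 4 = 11/4 = 2.75

Step 2 — sample covariance S[i,j] = (1/(n-1)) · Σ_k (x_{k,i} - mean_i) · (x_{k,j} - mean_j), with n-1 = 3.
  S[U,U] = ((-1.25)·(-1.25) + (-0.25)·(-0.25) + (0.75)·(0.75) + (0.75)·(0.75)) / 3 = 2.75/3 = 0.9167
  S[U,V] = ((-1.25)·(-1.75) + (-0.25)·(-0.75) + (0.75)·(-0.75) + (0.75)·(3.25)) / 3 = 4.25/3 = 1.4167
  S[U,W] = ((-1.25)·(1.25) + (-0.25)·(-1.75) + (0.75)·(2.25) + (0.75)·(-1.75)) / 3 = -0.75/3 = -0.25
  S[V,V] = ((-1.75)·(-1.75) + (-0.75)·(-0.75) + (-0.75)·(-0.75) + (3.25)·(3.25)) / 3 = 14.75/3 = 4.9167
  S[V,W] = ((-1.75)·(1.25) + (-0.75)·(-1.75) + (-0.75)·(2.25) + (3.25)·(-1.75)) / 3 = -8.25/3 = -2.75
  S[W,W] = ((1.25)·(1.25) + (-1.75)·(-1.75) + (2.25)·(2.25) + (-1.75)·(-1.75)) / 3 = 12.75/3 = 4.25

S is symmetric (S[j,i] = S[i,j]). Assembling:

S = [[0.9167, 1.4167, -0.25],
 [1.4167, 4.9167, -2.75],
 [-0.25, -2.75, 4.25]]


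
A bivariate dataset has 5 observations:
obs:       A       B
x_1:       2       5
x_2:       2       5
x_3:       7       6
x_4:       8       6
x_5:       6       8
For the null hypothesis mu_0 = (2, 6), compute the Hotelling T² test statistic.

Step 1 — sample mean vector:
  mean(A) = (2 + 2 + 7 + 8 + 6) / 5 = 25/5 = 5
  mean(B) = (5 + 5 + 6 + 6 + 8) / 5 = 30/5 = 6
  x̄ = (5, 6),  deviation x̄ - mu_0 = (5, 6) - (2, 6) = (3, 0).

Step 2 — sample covariance matrix, S[i,j] = (1/(n-1)) · Σ_k (x_{k,i} - mean_i) · (x_{k,j} - mean_j), divisor n-1 = 4:
  S[A,A] = ((-3)·(-3) + (-3)·(-3) + (2)·(2) + (3)·(3) + (1)·(1)) / 4 = 32/4 = 8
  S[A,B] = ((-3)·(-1) + (-3)·(-1) + (2)·(0) + (3)·(0) + (1)·(2)) / 4 = 8/4 = 2
  S[B,B] = ((-1)·(-1) + (-1)·(-1) + (0)·(0) + (0)·(0) + (2)·(2)) / 4 = 6/4 = 1.5
  S = [[8, 2],
 [2, 1.5]].

Step 3 — invert S. det(S) = 8·1.5 - (2)² = 8.
  S^{-1} = (1/det) · [[d, -b], [-b, a]] = [[0.1875, -0.25],
 [-0.25, 1]].

Step 4 — quadratic form (x̄ - mu_0)^T · S^{-1} · (x̄ - mu_0):
  S^{-1} · (x̄ - mu_0) = (0.5625, -0.75),
  (x̄ - mu_0)^T · [...] = (3)·(0.5625) + (0)·(-0.75) = 1.6875.

Step 5 — scale by n: T² = 5 · 1.6875 = 8.4375.

T² ≈ 8.4375


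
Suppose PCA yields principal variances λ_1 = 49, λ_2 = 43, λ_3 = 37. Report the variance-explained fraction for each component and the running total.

Step 1 — total variance = trace(Sigma) = Σ λ_i = 49 + 43 + 37 = 129.

Step 2 — fraction explained by component i = λ_i / Σ λ:
  PC1: 49/129 = 0.3798
  PC2: 43/129 = 0.3333
  PC3: 37/129 = 0.2868

Step 3 — cumulative fraction after k components = (λ_1 + ... + λ_k) / Σ λ:
  k = 1: 49/129 = 0.3798
  k = 2: (49 + 43)/129 = 92/129 = 0.7132
  k = 3: (49 + 43 + 37)/129 = 129/129 = 1

Summary (fraction, with percent):

explained: PC1 0.3798 (37.98%), PC2 0.3333 (33.33%), PC3 0.2868 (28.68%);  cumulative: 0.3798, 0.7132, 1


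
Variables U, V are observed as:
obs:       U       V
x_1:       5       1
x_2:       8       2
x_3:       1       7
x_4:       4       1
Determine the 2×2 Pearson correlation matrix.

Step 1 — column means:
  mean(U) = (5 + 8 + 1 + 4) / 4 = 18/4 = 4.5
  mean(V) = (1 + 2 + 7 + 1) / 4 = 11/4 = 2.75

Step 2 — sample variances and covariances s[i,j] = (1/(n-1)) · Σ_k (x_{k,i} - mean_i) · (x_{k,j} - mean_j), with n-1 = 3:
  s[U,U] = ((0.5)·(0.5) + (3.5)·(3.5) + (-3.5)·(-3.5) + (-0.5)·(-0.5)) / 3 = 25/3 = 8.3333
  s[U,V] = ((0.5)·(-1.75) + (3.5)·(-0.75) + (-3.5)·(4.25) + (-0.5)·(-1.75)) / 3 = -17.5/3 = -5.8333
  s[V,V] = ((-1.75)·(-1.75) + (-0.75)·(-0.75) + (4.25)·(4.25) + (-1.75)·(-1.75)) / 3 = 24.75/3 = 8.25
  Sample standard deviations s_i = √(s[i,i]):
  s(U) = √(8.3333) = 2.8868
  s(V) = √(8.25) = 2.8723

Step 3 — r_{ij} = s_{ij} / (s_i · s_j):
  r[U,U] = 1 (diagonal).
  r[U,V] = -5.8333 / (2.8868 · 2.8723) = -5.8333 / 8.2916 = -0.7035
  r[V,V] = 1 (diagonal).

R is symmetric with unit diagonal. Assembling:

R = [[1, -0.7035],
 [-0.7035, 1]]


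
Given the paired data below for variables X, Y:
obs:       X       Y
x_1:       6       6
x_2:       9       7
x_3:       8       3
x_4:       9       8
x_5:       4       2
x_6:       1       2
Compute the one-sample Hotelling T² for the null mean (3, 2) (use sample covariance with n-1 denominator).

Step 1 — sample mean vector:
  mean(X) = (6 + 9 + 8 + 9 + 4 + 1) / 6 = 37/6 = 6.1667
  mean(Y) = (6 + 7 + 3 + 8 + 2 + 2) / 6 = 28/6 = 4.6667
  x̄ = (6.1667, 4.6667),  deviation x̄ - mu_0 = (6.1667, 4.6667) - (3, 2) = (3.1667, 2.6667).

Step 2 — sample covariance matrix, S[i,j] = (1/(n-1)) · Σ_k (x_{k,i} - mean_i) · (x_{k,j} - mean_j), divisor n-1 = 5:
  S[X,X] = ((-0.1667)·(-0.1667) + (2.8333)·(2.8333) + (1.8333)·(1.8333) + (2.8333)·(2.8333) + (-2.1667)·(-2.1667) + (-5.1667)·(-5.1667)) / 5 = 50.8333/5 = 10.1667
  S[X,Y] = ((-0.1667)·(1.3333) + (2.8333)·(2.3333) + (1.8333)·(-1.6667) + (2.8333)·(3.3333) + (-2.1667)·(-2.6667) + (-5.1667)·(-2.6667)) / 5 = 32.3333/5 = 6.4667
  S[Y,Y] = ((1.3333)·(1.3333) + (2.3333)·(2.3333) + (-1.6667)·(-1.6667) + (3.3333)·(3.3333) + (-2.6667)·(-2.6667) + (-2.6667)·(-2.6667)) / 5 = 35.3333/5 = 7.0667
  S = [[10.1667, 6.4667],
 [6.4667, 7.0667]].

Step 3 — invert S. det(S) = 10.1667·7.0667 - (6.4667)² = 30.0267.
  S^{-1} = (1/det) · [[d, -b], [-b, a]] = [[0.2353, -0.2154],
 [-0.2154, 0.3386]].

Step 4 — quadratic form (x̄ - mu_0)^T · S^{-1} · (x̄ - mu_0):
  S^{-1} · (x̄ - mu_0) = (0.171, 0.2209),
  (x̄ - mu_0)^T · [...] = (3.1667)·(0.171) + (2.6667)·(0.2209) = 1.1305.

Step 5 — scale by n: T² = 6 · 1.1305 = 6.7829.

T² ≈ 6.7829


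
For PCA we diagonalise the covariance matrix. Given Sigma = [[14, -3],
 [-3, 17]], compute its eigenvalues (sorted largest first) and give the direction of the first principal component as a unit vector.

Step 1 — characteristic polynomial of 2×2 Sigma:
  det(Sigma - λI) = λ² - trace · λ + det = 0.
  trace = 14 + 17 = 31, det = 14·17 - (-3)² = 229.
Step 2 — discriminant:
  Δ = trace² - 4·det = 961 - 916 = 45.
Step 3 — eigenvalues:
  λ = (trace ± √Δ)/2 = (31 ± 6.7082)/2,
  λ_1 = 18.8541,  λ_2 = 12.1459.

Step 4 — unit eigenvector for λ_1: solve (Sigma - λ_1 I)v = 0. First row:
  (14 - 18.8541)·v_x + (-3)·v_y = 0, i.e. (-4.8541)·v_x + (-3)·v_y = 0,
  so v ∝ (b, λ_1 - a) = (-3, 4.8541); multiply by -1 so the first entry is positive: u = (3, -4.8541).
  ||u|| = √((3)² + (-4.8541)²) = √(32.5623) ≈ 5.7063,
  v_1 = u/||u|| ≈ (0.5257, -0.8507) (||v_1|| = 1).

λ_1 = 18.8541,  λ_2 = 12.1459;  v_1 ≈ (0.5257, -0.8507)


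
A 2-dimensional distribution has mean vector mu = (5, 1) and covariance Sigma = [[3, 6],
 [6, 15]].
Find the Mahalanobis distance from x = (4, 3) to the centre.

Step 1 — centre the observation: (x - mu) = (-1, 2).

Step 2 — invert Sigma. det(Sigma) = 3·15 - (6)² = 9.
  Sigma^{-1} = (1/det) · [[d, -b], [-b, a]] = [[1.6667, -0.6667],
 [-0.6667, 0.3333]].

Step 3 — form the quadratic (x - mu)^T · Sigma^{-1} · (x - mu):
  Sigma^{-1} · (x - mu) = (-3, 1.3333).
  (x - mu)^T · [Sigma^{-1} · (x - mu)] = (-1)·(-3) + (2)·(1.3333) = 5.6667.

Step 4 — take square root: d = √(5.6667) ≈ 2.3805.

d(x, mu) = √(5.6667) ≈ 2.3805


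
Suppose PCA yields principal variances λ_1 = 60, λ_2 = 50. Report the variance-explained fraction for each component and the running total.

Step 1 — total variance = trace(Sigma) = Σ λ_i = 60 + 50 = 110.

Step 2 — fraction explained by component i = λ_i / Σ λ:
  PC1: 60/110 = 0.5455
  PC2: 50/110 = 0.4545

Step 3 — cumulative fraction after k components = (λ_1 + ... + λ_k) / Σ λ:
  k = 1: 60/110 = 0.5455
  k = 2: (60 + 50)/110 = 110/110 = 1

Summary (fraction, with percent):

explained: PC1 0.5455 (54.55%), PC2 0.4545 (45.45%);  cumulative: 0.5455, 1


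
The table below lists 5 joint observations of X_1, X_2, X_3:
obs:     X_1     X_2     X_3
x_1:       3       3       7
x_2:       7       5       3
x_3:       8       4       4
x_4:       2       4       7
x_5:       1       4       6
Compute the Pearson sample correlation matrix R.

Step 1 — column means:
  mean(X_1) = (3 + 7 + 8 + 2 + 1) / 5 = 21/5 = 4.2
  mean(X_2) = (3 + 5 + 4 + 4 + 4) / 5 = 20/5 = 4
  mean(X_3) = (7 + 3 + 4 + 7 + 6) / 5 = 27/5 = 5.4

Step 2 — sample variances and covariances s[i,j] = (1/(n-1)) · Σ_k (x_{k,i} - mean_i) · (x_{k,j} - mean_j), with n-1 = 4:
  s[X_1,X_1] = ((-1.2)·(-1.2) + (2.8)·(2.8) + (3.8)·(3.8) + (-2.2)·(-2.2) + (-3.2)·(-3.2)) / 4 = 38.8/4 = 9.7
  s[X_1,X_2] = ((-1.2)·(-1) + (2.8)·(1) + (3.8)·(0) + (-2.2)·(0) + (-3.2)·(0)) / 4 = 4/4 = 1
  s[X_1,X_3] = ((-1.2)·(1.6) + (2.8)·(-2.4) + (3.8)·(-1.4) + (-2.2)·(1.6) + (-3.2)·(0.6)) / 4 = -19.4/4 = -4.85
  s[X_2,X_2] = ((-1)·(-1) + (1)·(1) + (0)·(0) + (0)·(0) + (0)·(0)) / 4 = 2/4 = 0.5
  s[X_2,X_3] = ((-1)·(1.6) + (1)·(-2.4) + (0)·(-1.4) + (0)·(1.6) + (0)·(0.6)) / 4 = -4/4 = -1
  s[X_3,X_3] = ((1.6)·(1.6) + (-2.4)·(-2.4) + (-1.4)·(-1.4) + (1.6)·(1.6) + (0.6)·(0.6)) / 4 = 13.2/4 = 3.3
  Sample standard deviations s_i = √(s[i,i]):
  s(X_1) = √(9.7) = 3.1145
  s(X_2) = √(0.5) = 0.7071
  s(X_3) = √(3.3) = 1.8166

Step 3 — r_{ij} = s_{ij} / (s_i · s_j):
  r[X_1,X_1] = 1 (diagonal).
  r[X_1,X_2] = 1 / (3.1145 · 0.7071) = 1 / 2.2023 = 0.4541
  r[X_1,X_3] = -4.85 / (3.1145 · 1.8166) = -4.85 / 5.6577 = -0.8572
  r[X_2,X_2] = 1 (diagonal).
  r[X_2,X_3] = -1 / (0.7071 · 1.8166) = -1 / 1.2845 = -0.7785
  r[X_3,X_3] = 1 (diagonal).

R is symmetric with unit diagonal. Assembling:

R = [[1, 0.4541, -0.8572],
 [0.4541, 1, -0.7785],
 [-0.8572, -0.7785, 1]]


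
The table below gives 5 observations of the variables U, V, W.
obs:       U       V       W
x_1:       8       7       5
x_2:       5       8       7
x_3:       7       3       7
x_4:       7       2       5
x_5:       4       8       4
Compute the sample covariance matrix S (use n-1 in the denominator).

Step 1 — column means:
  mean(U) = (8 + 5 + 7 + 7 + 4) / 5 = 31/5 = 6.2
  mean(V) = (7 + 8 + 3 + 2 + 8) / 5 = 28/5 = 5.6
  mean(W) = (5 + 7 + 7 + 5 + 4) / 5 = 28/5 = 5.6

Step 2 — sample covariance S[i,j] = (1/(n-1)) · Σ_k (x_{k,i} - mean_i) · (x_{k,j} - mean_j), with n-1 = 4.
  S[U,U] = ((1.8)·(1.8) + (-1.2)·(-1.2) + (0.8)·(0.8) + (0.8)·(0.8) + (-2.2)·(-2.2)) / 4 = 10.8/4 = 2.7
  S[U,V] = ((1.8)·(1.4) + (-1.2)·(2.4) + (0.8)·(-2.6) + (0.8)·(-3.6) + (-2.2)·(2.4)) / 4 = -10.6/4 = -2.65
  S[U,W] = ((1.8)·(-0.6) + (-1.2)·(1.4) + (0.8)·(1.4) + (0.8)·(-0.6) + (-2.2)·(-1.6)) / 4 = 1.4/4 = 0.35
  S[V,V] = ((1.4)·(1.4) + (2.4)·(2.4) + (-2.6)·(-2.6) + (-3.6)·(-3.6) + (2.4)·(2.4)) / 4 = 33.2/4 = 8.3
  S[V,W] = ((1.4)·(-0.6) + (2.4)·(1.4) + (-2.6)·(1.4) + (-3.6)·(-0.6) + (2.4)·(-1.6)) / 4 = -2.8/4 = -0.7
  S[W,W] = ((-0.6)·(-0.6) + (1.4)·(1.4) + (1.4)·(1.4) + (-0.6)·(-0.6) + (-1.6)·(-1.6)) / 4 = 7.2/4 = 1.8

S is symmetric (S[j,i] = S[i,j]). Assembling:

S = [[2.7, -2.65, 0.35],
 [-2.65, 8.3, -0.7],
 [0.35, -0.7, 1.8]]


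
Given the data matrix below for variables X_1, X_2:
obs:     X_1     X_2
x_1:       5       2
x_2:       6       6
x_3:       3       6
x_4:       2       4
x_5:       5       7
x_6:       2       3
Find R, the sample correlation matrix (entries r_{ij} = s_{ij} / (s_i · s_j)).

Step 1 — column means:
  mean(X_1) = (5 + 6 + 3 + 2 + 5 + 2) / 6 = 23/6 = 3.8333
  mean(X_2) = (2 + 6 + 6 + 4 + 7 + 3) / 6 = 28/6 = 4.6667

Step 2 — sample variances and covariances s[i,j] = (1/(n-1)) · Σ_k (x_{k,i} - mean_i) · (x_{k,j} - mean_j), with n-1 = 5:
  s[X_1,X_1] = ((1.1667)·(1.1667) + (2.1667)·(2.1667) + (-0.8333)·(-0.8333) + (-1.8333)·(-1.8333) + (1.1667)·(1.1667) + (-1.8333)·(-1.8333)) / 5 = 14.8333/5 = 2.9667
  s[X_1,X_2] = ((1.1667)·(-2.6667) + (2.1667)·(1.3333) + (-0.8333)·(1.3333) + (-1.8333)·(-0.6667) + (1.1667)·(2.3333) + (-1.8333)·(-1.6667)) / 5 = 5.6667/5 = 1.1333
  s[X_2,X_2] = ((-2.6667)·(-2.6667) + (1.3333)·(1.3333) + (1.3333)·(1.3333) + (-0.6667)·(-0.6667) + (2.3333)·(2.3333) + (-1.6667)·(-1.6667)) / 5 = 19.3333/5 = 3.8667
  Sample standard deviations s_i = √(s[i,i]):
  s(X_1) = √(2.9667) = 1.7224
  s(X_2) = √(3.8667) = 1.9664

Step 3 — r_{ij} = s_{ij} / (s_i · s_j):
  r[X_1,X_1] = 1 (diagonal).
  r[X_1,X_2] = 1.1333 / (1.7224 · 1.9664) = 1.1333 / 3.3869 = 0.3346
  r[X_2,X_2] = 1 (diagonal).

R is symmetric with unit diagonal. Assembling:

R = [[1, 0.3346],
 [0.3346, 1]]


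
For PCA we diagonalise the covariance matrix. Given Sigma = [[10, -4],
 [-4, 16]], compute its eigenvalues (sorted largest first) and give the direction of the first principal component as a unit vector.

Step 1 — characteristic polynomial of 2×2 Sigma:
  det(Sigma - λI) = λ² - trace · λ + det = 0.
  trace = 10 + 16 = 26, det = 10·16 - (-4)² = 144.
Step 2 — discriminant:
  Δ = trace² - 4·det = 676 - 576 = 100.
Step 3 — eigenvalues:
  λ = (trace ± √Δ)/2 = (26 ± 10)/2,
  λ_1 = 18,  λ_2 = 8.

Step 4 — unit eigenvector for λ_1: solve (Sigma - λ_1 I)v = 0. First row:
  (10 - 18)·v_x + (-4)·v_y = 0, i.e. (-8)·v_x + (-4)·v_y = 0,
  so v ∝ (b, λ_1 - a) = (-4, 8); multiply by -1 so the first entry is positive: u = (4, -8).
  ||u|| = √((4)² + (-8)²) = √(80) ≈ 8.9443,
  v_1 = u/||u|| ≈ (0.4472, -0.8944) (||v_1|| = 1).

λ_1 = 18,  λ_2 = 8;  v_1 ≈ (0.4472, -0.8944)


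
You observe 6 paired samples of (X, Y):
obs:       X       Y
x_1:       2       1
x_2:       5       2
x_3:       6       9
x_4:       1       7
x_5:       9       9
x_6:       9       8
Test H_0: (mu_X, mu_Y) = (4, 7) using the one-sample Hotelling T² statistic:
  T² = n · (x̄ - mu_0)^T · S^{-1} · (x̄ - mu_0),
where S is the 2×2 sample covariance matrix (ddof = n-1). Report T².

Step 1 — sample mean vector:
  mean(X) = (2 + 5 + 6 + 1 + 9 + 9) / 6 = 32/6 = 5.3333
  mean(Y) = (1 + 2 + 9 + 7 + 9 + 8) / 6 = 36/6 = 6
  x̄ = (5.3333, 6),  deviation x̄ - mu_0 = (5.3333, 6) - (4, 7) = (1.3333, -1).

Step 2 — sample covariance matrix, S[i,j] = (1/(n-1)) · Σ_k (x_{k,i} - mean_i) · (x_{k,j} - mean_j), divisor n-1 = 5:
  S[X,X] = ((-3.3333)·(-3.3333) + (-0.3333)·(-0.3333) + (0.6667)·(0.6667) + (-4.3333)·(-4.3333) + (3.6667)·(3.6667) + (3.6667)·(3.6667)) / 5 = 57.3333/5 = 11.4667
  S[X,Y] = ((-3.3333)·(-5) + (-0.3333)·(-4) + (0.6667)·(3) + (-4.3333)·(1) + (3.6667)·(3) + (3.6667)·(2)) / 5 = 34/5 = 6.8
  S[Y,Y] = ((-5)·(-5) + (-4)·(-4) + (3)·(3) + (1)·(1) + (3)·(3) + (2)·(2)) / 5 = 64/5 = 12.8
  S = [[11.4667, 6.8],
 [6.8, 12.8]].

Step 3 — invert S. det(S) = 11.4667·12.8 - (6.8)² = 100.5333.
  S^{-1} = (1/det) · [[d, -b], [-b, a]] = [[0.1273, -0.0676],
 [-0.0676, 0.1141]].

Step 4 — quadratic form (x̄ - mu_0)^T · S^{-1} · (x̄ - mu_0):
  S^{-1} · (x̄ - mu_0) = (0.2374, -0.2042),
  (x̄ - mu_0)^T · [...] = (1.3333)·(0.2374) + (-1)·(-0.2042) = 0.5208.

Step 5 — scale by n: T² = 6 · 0.5208 = 3.1247.

T² ≈ 3.1247


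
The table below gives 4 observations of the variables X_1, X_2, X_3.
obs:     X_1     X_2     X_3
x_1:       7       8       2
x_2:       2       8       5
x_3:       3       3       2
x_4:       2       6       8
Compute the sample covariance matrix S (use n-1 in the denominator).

Step 1 — column means:
  mean(X_1) = (7 + 2 + 3 + 2) / 4 = 14/4 = 3.5
  mean(X_2) = (8 + 8 + 3 + 6) / 4 = 25/4 = 6.25
  mean(X_3) = (2 + 5 + 2 + 8) / 4 = 17/4 = 4.25

Step 2 — sample covariance S[i,j] = (1/(n-1)) · Σ_k (x_{k,i} - mean_i) · (x_{k,j} - mean_j), with n-1 = 3.
  S[X_1,X_1] = ((3.5)·(3.5) + (-1.5)·(-1.5) + (-0.5)·(-0.5) + (-1.5)·(-1.5)) / 3 = 17/3 = 5.6667
  S[X_1,X_2] = ((3.5)·(1.75) + (-1.5)·(1.75) + (-0.5)·(-3.25) + (-1.5)·(-0.25)) / 3 = 5.5/3 = 1.8333
  S[X_1,X_3] = ((3.5)·(-2.25) + (-1.5)·(0.75) + (-0.5)·(-2.25) + (-1.5)·(3.75)) / 3 = -13.5/3 = -4.5
  S[X_2,X_2] = ((1.75)·(1.75) + (1.75)·(1.75) + (-3.25)·(-3.25) + (-0.25)·(-0.25)) / 3 = 16.75/3 = 5.5833
  S[X_2,X_3] = ((1.75)·(-2.25) + (1.75)·(0.75) + (-3.25)·(-2.25) + (-0.25)·(3.75)) / 3 = 3.75/3 = 1.25
  S[X_3,X_3] = ((-2.25)·(-2.25) + (0.75)·(0.75) + (-2.25)·(-2.25) + (3.75)·(3.75)) / 3 = 24.75/3 = 8.25

S is symmetric (S[j,i] = S[i,j]). Assembling:

S = [[5.6667, 1.8333, -4.5],
 [1.8333, 5.5833, 1.25],
 [-4.5, 1.25, 8.25]]


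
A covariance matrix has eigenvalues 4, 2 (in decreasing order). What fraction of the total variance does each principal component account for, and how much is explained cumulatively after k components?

Step 1 — total variance = trace(Sigma) = Σ λ_i = 4 + 2 = 6.

Step 2 — fraction explained by component i = λ_i / Σ λ:
  PC1: 4/6 = 0.6667
  PC2: 2/6 = 0.3333

Step 3 — cumulative fraction after k components = (λ_1 + ... + λ_k) / Σ λ:
  k = 1: 4/6 = 0.6667
  k = 2: (4 + 2)/6 = 6/6 = 1

Summary (fraction, with percent):

explained: PC1 0.6667 (66.67%), PC2 0.3333 (33.33%);  cumulative: 0.6667, 1


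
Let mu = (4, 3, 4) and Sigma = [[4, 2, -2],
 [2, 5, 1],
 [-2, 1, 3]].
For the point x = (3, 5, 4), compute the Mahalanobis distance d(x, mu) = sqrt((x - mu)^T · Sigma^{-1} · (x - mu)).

Step 1 — centre the observation: (x - mu) = (-1, 2, 0).

Step 2 — invert Sigma (cofactor / det for 3×3, or solve directly):
  Sigma^{-1} = [[0.875, -0.5, 0.75],
 [-0.5, 0.5, -0.5],
 [0.75, -0.5, 1]].

Step 3 — form the quadratic (x - mu)^T · Sigma^{-1} · (x - mu):
  Sigma^{-1} · (x - mu) = (-1.875, 1.5, -1.75).
  (x - mu)^T · [Sigma^{-1} · (x - mu)] = (-1)·(-1.875) + (2)·(1.5) + (0)·(-1.75) = 4.875.

Step 4 — take square root: d = √(4.875) ≈ 2.2079.

d(x, mu) = √(4.875) ≈ 2.2079


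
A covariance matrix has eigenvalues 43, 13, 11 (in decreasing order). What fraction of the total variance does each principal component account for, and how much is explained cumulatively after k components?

Step 1 — total variance = trace(Sigma) = Σ λ_i = 43 + 13 + 11 = 67.

Step 2 — fraction explained by component i = λ_i / Σ λ:
  PC1: 43/67 = 0.6418
  PC2: 13/67 = 0.194
  PC3: 11/67 = 0.1642

Step 3 — cumulative fraction after k components = (λ_1 + ... + λ_k) / Σ λ:
  k = 1: 43/67 = 0.6418
  k = 2: (43 + 13)/67 = 56/67 = 0.8358
  k = 3: (43 + 13 + 11)/67 = 67/67 = 1

Summary (fraction, with percent):

explained: PC1 0.6418 (64.18%), PC2 0.194 (19.4%), PC3 0.1642 (16.42%);  cumulative: 0.6418, 0.8358, 1


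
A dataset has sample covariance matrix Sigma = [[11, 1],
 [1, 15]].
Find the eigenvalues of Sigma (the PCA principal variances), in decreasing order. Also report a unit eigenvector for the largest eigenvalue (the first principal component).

Step 1 — characteristic polynomial of 2×2 Sigma:
  det(Sigma - λI) = λ² - trace · λ + det = 0.
  trace = 11 + 15 = 26, det = 11·15 - (1)² = 164.
Step 2 — discriminant:
  Δ = trace² - 4·det = 676 - 656 = 20.
Step 3 — eigenvalues:
  λ = (trace ± √Δ)/2 = (26 ± 4.4721)/2,
  λ_1 = 15.2361,  λ_2 = 10.7639.

Step 4 — unit eigenvector for λ_1: solve (Sigma - λ_1 I)v = 0. First row:
  (11 - 15.2361)·v_x + (1)·v_y = 0, i.e. (-4.2361)·v_x + (1)·v_y = 0,
  so v ∝ (b, λ_1 - a) = (1, 4.2361) = u.
  ||u|| = √((1)² + (4.2361)²) = √(18.9443) ≈ 4.3525,
  v_1 = u/||u|| ≈ (0.2298, 0.9732) (||v_1|| = 1).

λ_1 = 15.2361,  λ_2 = 10.7639;  v_1 ≈ (0.2298, 0.9732)


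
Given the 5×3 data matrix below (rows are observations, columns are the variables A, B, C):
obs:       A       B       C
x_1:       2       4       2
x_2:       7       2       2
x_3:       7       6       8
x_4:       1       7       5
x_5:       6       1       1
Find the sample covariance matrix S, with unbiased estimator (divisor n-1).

Step 1 — column means:
  mean(A) = (2 + 7 + 7 + 1 + 6) / 5 = 23/5 = 4.6
  mean(B) = (4 + 2 + 6 + 7 + 1) / 5 = 20/5 = 4
  mean(C) = (2 + 2 + 8 + 5 + 1) / 5 = 18/5 = 3.6

Step 2 — sample covariance S[i,j] = (1/(n-1)) · Σ_k (x_{k,i} - mean_i) · (x_{k,j} - mean_j), with n-1 = 4.
  S[A,A] = ((-2.6)·(-2.6) + (2.4)·(2.4) + (2.4)·(2.4) + (-3.6)·(-3.6) + (1.4)·(1.4)) / 4 = 33.2/4 = 8.3
  S[A,B] = ((-2.6)·(0) + (2.4)·(-2) + (2.4)·(2) + (-3.6)·(3) + (1.4)·(-3)) / 4 = -15/4 = -3.75
  S[A,C] = ((-2.6)·(-1.6) + (2.4)·(-1.6) + (2.4)·(4.4) + (-3.6)·(1.4) + (1.4)·(-2.6)) / 4 = 2.2/4 = 0.55
  S[B,B] = ((0)·(0) + (-2)·(-2) + (2)·(2) + (3)·(3) + (-3)·(-3)) / 4 = 26/4 = 6.5
  S[B,C] = ((0)·(-1.6) + (-2)·(-1.6) + (2)·(4.4) + (3)·(1.4) + (-3)·(-2.6)) / 4 = 24/4 = 6
  S[C,C] = ((-1.6)·(-1.6) + (-1.6)·(-1.6) + (4.4)·(4.4) + (1.4)·(1.4) + (-2.6)·(-2.6)) / 4 = 33.2/4 = 8.3

S is symmetric (S[j,i] = S[i,j]). Assembling:

S = [[8.3, -3.75, 0.55],
 [-3.75, 6.5, 6],
 [0.55, 6, 8.3]]


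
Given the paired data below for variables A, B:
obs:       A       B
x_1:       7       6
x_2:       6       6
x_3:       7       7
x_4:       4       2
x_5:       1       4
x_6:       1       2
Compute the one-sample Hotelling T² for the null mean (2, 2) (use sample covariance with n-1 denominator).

Step 1 — sample mean vector:
  mean(A) = (7 + 6 + 7 + 4 + 1 + 1) / 6 = 26/6 = 4.3333
  mean(B) = (6 + 6 + 7 + 2 + 4 + 2) / 6 = 27/6 = 4.5
  x̄ = (4.3333, 4.5),  deviation x̄ - mu_0 = (4.3333, 4.5) - (2, 2) = (2.3333, 2.5).

Step 2 — sample covariance matrix, S[i,j] = (1/(n-1)) · Σ_k (x_{k,i} - mean_i) · (x_{k,j} - mean_j), divisor n-1 = 5:
  S[A,A] = ((2.6667)·(2.6667) + (1.6667)·(1.6667) + (2.6667)·(2.6667) + (-0.3333)·(-0.3333) + (-3.3333)·(-3.3333) + (-3.3333)·(-3.3333)) / 5 = 39.3333/5 = 7.8667
  S[A,B] = ((2.6667)·(1.5) + (1.6667)·(1.5) + (2.6667)·(2.5) + (-0.3333)·(-2.5) + (-3.3333)·(-0.5) + (-3.3333)·(-2.5)) / 5 = 24/5 = 4.8
  S[B,B] = ((1.5)·(1.5) + (1.5)·(1.5) + (2.5)·(2.5) + (-2.5)·(-2.5) + (-0.5)·(-0.5) + (-2.5)·(-2.5)) / 5 = 23.5/5 = 4.7
  S = [[7.8667, 4.8],
 [4.8, 4.7]].

Step 3 — invert S. det(S) = 7.8667·4.7 - (4.8)² = 13.9333.
  S^{-1} = (1/det) · [[d, -b], [-b, a]] = [[0.3373, -0.3445],
 [-0.3445, 0.5646]].

Step 4 — quadratic form (x̄ - mu_0)^T · S^{-1} · (x̄ - mu_0):
  S^{-1} · (x̄ - mu_0) = (-0.0742, 0.6077),
  (x̄ - mu_0)^T · [...] = (2.3333)·(-0.0742) + (2.5)·(0.6077) = 1.3461.

Step 5 — scale by n: T² = 6 · 1.3461 = 8.0766.

T² ≈ 8.0766


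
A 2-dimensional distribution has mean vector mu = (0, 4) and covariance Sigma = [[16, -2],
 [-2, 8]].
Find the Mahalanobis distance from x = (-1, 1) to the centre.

Step 1 — centre the observation: (x - mu) = (-1, -3).

Step 2 — invert Sigma. det(Sigma) = 16·8 - (-2)² = 124.
  Sigma^{-1} = (1/det) · [[d, -b], [-b, a]] = [[0.0645, 0.0161],
 [0.0161, 0.129]].

Step 3 — form the quadratic (x - mu)^T · Sigma^{-1} · (x - mu):
  Sigma^{-1} · (x - mu) = (-0.1129, -0.4032).
  (x - mu)^T · [Sigma^{-1} · (x - mu)] = (-1)·(-0.1129) + (-3)·(-0.4032) = 1.3226.

Step 4 — take square root: d = √(1.3226) ≈ 1.15.

d(x, mu) = √(1.3226) ≈ 1.15


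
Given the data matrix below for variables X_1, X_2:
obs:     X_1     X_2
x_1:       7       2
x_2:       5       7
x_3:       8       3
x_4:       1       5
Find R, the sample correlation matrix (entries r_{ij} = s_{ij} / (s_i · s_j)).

Step 1 — column means:
  mean(X_1) = (7 + 5 + 8 + 1) / 4 = 21/4 = 5.25
  mean(X_2) = (2 + 7 + 3 + 5) / 4 = 17/4 = 4.25

Step 2 — sample variances and covariances s[i,j] = (1/(n-1)) · Σ_k (x_{k,i} - mean_i) · (x_{k,j} - mean_j), with n-1 = 3:
  s[X_1,X_1] = ((1.75)·(1.75) + (-0.25)·(-0.25) + (2.75)·(2.75) + (-4.25)·(-4.25)) / 3 = 28.75/3 = 9.5833
  s[X_1,X_2] = ((1.75)·(-2.25) + (-0.25)·(2.75) + (2.75)·(-1.25) + (-4.25)·(0.75)) / 3 = -11.25/3 = -3.75
  s[X_2,X_2] = ((-2.25)·(-2.25) + (2.75)·(2.75) + (-1.25)·(-1.25) + (0.75)·(0.75)) / 3 = 14.75/3 = 4.9167
  Sample standard deviations s_i = √(s[i,i]):
  s(X_1) = √(9.5833) = 3.0957
  s(X_2) = √(4.9167) = 2.2174

Step 3 — r_{ij} = s_{ij} / (s_i · s_j):
  r[X_1,X_1] = 1 (diagonal).
  r[X_1,X_2] = -3.75 / (3.0957 · 2.2174) = -3.75 / 6.8643 = -0.5463
  r[X_2,X_2] = 1 (diagonal).

R is symmetric with unit diagonal. Assembling:

R = [[1, -0.5463],
 [-0.5463, 1]]


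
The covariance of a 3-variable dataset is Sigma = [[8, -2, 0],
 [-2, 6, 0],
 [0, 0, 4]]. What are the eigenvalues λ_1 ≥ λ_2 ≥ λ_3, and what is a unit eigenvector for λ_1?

Step 1 — characteristic polynomial p(λ) = det(λI - Sigma) = λ³ - tr·λ² + c_1·λ - det, where tr = trace, c_1 = sum of the principal 2×2 minors, det = det(Sigma):
  tr = 8 + 6 + 4 = 18,
  c_1 = (8·6 - (-2)²) + (8·4 - (0)²) + (6·4 - (0)²) = 44 + 32 + 24 = 100,
  det = 8·(6·4 - (0)²) - (-2)·((-2)·4 - (0)·(0)) + (0)·((-2)·(0) - 6·(0)) = 8·(24) - (-2)·(-8) + (0)·(0) = 176.
  So p(λ) = λ³ - 18λ² + 100λ - 176.
Step 2 — look for an integer root (rational root theorem: any rational root is an integer divisor of 176). Testing λ = 4:
  p(4) = 64 - 288 + 400 - 176 = 0  ✓
  Dividing out (λ - 4): p(λ) = (λ - 4)(λ² - 14λ + 44).
Step 3 — remaining eigenvalues from the quadratic λ² - 14λ + 44 = 0:
  Δ = 14² - 4·44 = 196 - 176 = 20,  λ = (14 ± √20)/2 = (14 ± 4.4721)/2 ≈ 9.2361 or 4.7639.
  Sorted: λ_1 = 9.2361,  λ_2 = 4.7639,  λ_3 = 4  (check: sum = 18 = tr ✓).

Step 4 — unit eigenvector for λ_1 ≈ 9.2361: v spans the null space of (Sigma - λ_1 I), whose rows are
  r_1 = (-1.2361, -2, 0),  r_2 = (-2, -3.2361, 0),  r_3 = (0, 0, -5.2361).
  v is orthogonal to every row, so take v ∝ r_1 × r_3 = ((-2)·(-5.2361) - (0)·(0), (0)·(0) - (-1.2361)·(-5.2361), (-1.2361)·(0) - (-2)·(0)) ≈ (10.4721, -6.4721, 0).
  Let u = (10.4721, -6.4721, 0).
  ||u|| = √((10.4721)² + (-6.4721)² + (0)²) = √(151.5542) ≈ 12.3107,  v_1 = u/||u|| ≈ (0.8507, -0.5257, 0) (||v_1|| = 1).

λ_1 = 9.2361,  λ_2 = 4.7639,  λ_3 = 4;  v_1 ≈ (0.8507, -0.5257, 0)


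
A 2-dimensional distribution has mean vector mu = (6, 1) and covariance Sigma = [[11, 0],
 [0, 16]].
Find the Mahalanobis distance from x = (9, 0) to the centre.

Step 1 — centre the observation: (x - mu) = (3, -1).

Step 2 — invert Sigma. det(Sigma) = 11·16 - (0)² = 176.
  Sigma^{-1} = (1/det) · [[d, -b], [-b, a]] = [[0.0909, 0],
 [0, 0.0625]].

Step 3 — form the quadratic (x - mu)^T · Sigma^{-1} · (x - mu):
  Sigma^{-1} · (x - mu) = (0.2727, -0.0625).
  (x - mu)^T · [Sigma^{-1} · (x - mu)] = (3)·(0.2727) + (-1)·(-0.0625) = 0.8807.

Step 4 — take square root: d = √(0.8807) ≈ 0.9384.

d(x, mu) = √(0.8807) ≈ 0.9384


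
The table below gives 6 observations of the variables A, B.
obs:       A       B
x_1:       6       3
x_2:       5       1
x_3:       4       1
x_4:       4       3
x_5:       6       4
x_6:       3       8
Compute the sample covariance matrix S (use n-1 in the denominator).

Step 1 — column means:
  mean(A) = (6 + 5 + 4 + 4 + 6 + 3) / 6 = 28/6 = 4.6667
  mean(B) = (3 + 1 + 1 + 3 + 4 + 8) / 6 = 20/6 = 3.3333

Step 2 — sample covariance S[i,j] = (1/(n-1)) · Σ_k (x_{k,i} - mean_i) · (x_{k,j} - mean_j), with n-1 = 5.
  S[A,A] = ((1.3333)·(1.3333) + (0.3333)·(0.3333) + (-0.6667)·(-0.6667) + (-0.6667)·(-0.6667) + (1.3333)·(1.3333) + (-1.6667)·(-1.6667)) / 5 = 7.3333/5 = 1.4667
  S[A,B] = ((1.3333)·(-0.3333) + (0.3333)·(-2.3333) + (-0.6667)·(-2.3333) + (-0.6667)·(-0.3333) + (1.3333)·(0.6667) + (-1.6667)·(4.6667)) / 5 = -6.3333/5 = -1.2667
  S[B,B] = ((-0.3333)·(-0.3333) + (-2.3333)·(-2.3333) + (-2.3333)·(-2.3333) + (-0.3333)·(-0.3333) + (0.6667)·(0.6667) + (4.6667)·(4.6667)) / 5 = 33.3333/5 = 6.6667

S is symmetric (S[j,i] = S[i,j]). Assembling:

S = [[1.4667, -1.2667],
 [-1.2667, 6.6667]]


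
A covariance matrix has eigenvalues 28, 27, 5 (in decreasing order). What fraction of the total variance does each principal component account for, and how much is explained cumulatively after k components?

Step 1 — total variance = trace(Sigma) = Σ λ_i = 28 + 27 + 5 = 60.

Step 2 — fraction explained by component i = λ_i / Σ λ:
  PC1: 28/60 = 0.4667
  PC2: 27/60 = 0.45
  PC3: 5/60 = 0.0833

Step 3 — cumulative fraction after k components = (λ_1 + ... + λ_k) / Σ λ:
  k = 1: 28/60 = 0.4667
  k = 2: (28 + 27)/60 = 55/60 = 0.9167
  k = 3: (28 + 27 + 5)/60 = 60/60 = 1

Summary (fraction, with percent):

explained: PC1 0.4667 (46.67%), PC2 0.45 (45%), PC3 0.0833 (8.33%);  cumulative: 0.4667, 0.9167, 1


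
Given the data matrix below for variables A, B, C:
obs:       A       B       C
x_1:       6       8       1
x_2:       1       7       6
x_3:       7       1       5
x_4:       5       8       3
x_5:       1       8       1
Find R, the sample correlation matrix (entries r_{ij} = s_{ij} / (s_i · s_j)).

Step 1 — column means:
  mean(A) = (6 + 1 + 7 + 5 + 1) / 5 = 20/5 = 4
  mean(B) = (8 + 7 + 1 + 8 + 8) / 5 = 32/5 = 6.4
  mean(C) = (1 + 6 + 5 + 3 + 1) / 5 = 16/5 = 3.2

Step 2 — sample variances and covariances s[i,j] = (1/(n-1)) · Σ_k (x_{k,i} - mean_i) · (x_{k,j} - mean_j), with n-1 = 4:
  s[A,A] = ((2)·(2) + (-3)·(-3) + (3)·(3) + (1)·(1) + (-3)·(-3)) / 4 = 32/4 = 8
  s[A,B] = ((2)·(1.6) + (-3)·(0.6) + (3)·(-5.4) + (1)·(1.6) + (-3)·(1.6)) / 4 = -18/4 = -4.5
  s[A,C] = ((2)·(-2.2) + (-3)·(2.8) + (3)·(1.8) + (1)·(-0.2) + (-3)·(-2.2)) / 4 = -1/4 = -0.25
  s[B,B] = ((1.6)·(1.6) + (0.6)·(0.6) + (-5.4)·(-5.4) + (1.6)·(1.6) + (1.6)·(1.6)) / 4 = 37.2/4 = 9.3
  s[B,C] = ((1.6)·(-2.2) + (0.6)·(2.8) + (-5.4)·(1.8) + (1.6)·(-0.2) + (1.6)·(-2.2)) / 4 = -15.4/4 = -3.85
  s[C,C] = ((-2.2)·(-2.2) + (2.8)·(2.8) + (1.8)·(1.8) + (-0.2)·(-0.2) + (-2.2)·(-2.2)) / 4 = 20.8/4 = 5.2
  Sample standard deviations s_i = √(s[i,i]):
  s(A) = √(8) = 2.8284
  s(B) = √(9.3) = 3.0496
  s(C) = √(5.2) = 2.2804

Step 3 — r_{ij} = s_{ij} / (s_i · s_j):
  r[A,A] = 1 (diagonal).
  r[A,B] = -4.5 / (2.8284 · 3.0496) = -4.5 / 8.6255 = -0.5217
  r[A,C] = -0.25 / (2.8284 · 2.2804) = -0.25 / 6.4498 = -0.0388
  r[B,B] = 1 (diagonal).
  r[B,C] = -3.85 / (3.0496 · 2.2804) = -3.85 / 6.9541 = -0.5536
  r[C,C] = 1 (diagonal).

R is symmetric with unit diagonal. Assembling:

R = [[1, -0.5217, -0.0388],
 [-0.5217, 1, -0.5536],
 [-0.0388, -0.5536, 1]]


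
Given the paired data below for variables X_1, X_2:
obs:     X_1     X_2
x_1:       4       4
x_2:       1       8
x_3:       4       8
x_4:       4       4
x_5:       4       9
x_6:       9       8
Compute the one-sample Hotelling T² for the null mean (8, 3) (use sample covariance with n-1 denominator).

Step 1 — sample mean vector:
  mean(X_1) = (4 + 1 + 4 + 4 + 4 + 9) / 6 = 26/6 = 4.3333
  mean(X_2) = (4 + 8 + 8 + 4 + 9 + 8) / 6 = 41/6 = 6.8333
  x̄ = (4.3333, 6.8333),  deviation x̄ - mu_0 = (4.3333, 6.8333) - (8, 3) = (-3.6667, 3.8333).

Step 2 — sample covariance matrix, S[i,j] = (1/(n-1)) · Σ_k (x_{k,i} - mean_i) · (x_{k,j} - mean_j), divisor n-1 = 5:
  S[X_1,X_1] = ((-0.3333)·(-0.3333) + (-3.3333)·(-3.3333) + (-0.3333)·(-0.3333) + (-0.3333)·(-0.3333) + (-0.3333)·(-0.3333) + (4.6667)·(4.6667)) / 5 = 33.3333/5 = 6.6667
  S[X_1,X_2] = ((-0.3333)·(-2.8333) + (-3.3333)·(1.1667) + (-0.3333)·(1.1667) + (-0.3333)·(-2.8333) + (-0.3333)·(2.1667) + (4.6667)·(1.1667)) / 5 = 2.3333/5 = 0.4667
  S[X_2,X_2] = ((-2.8333)·(-2.8333) + (1.1667)·(1.1667) + (1.1667)·(1.1667) + (-2.8333)·(-2.8333) + (2.1667)·(2.1667) + (1.1667)·(1.1667)) / 5 = 24.8333/5 = 4.9667
  S = [[6.6667, 0.4667],
 [0.4667, 4.9667]].

Step 3 — invert S. det(S) = 6.6667·4.9667 - (0.4667)² = 32.8933.
  S^{-1} = (1/det) · [[d, -b], [-b, a]] = [[0.151, -0.0142],
 [-0.0142, 0.2027]].

Step 4 — quadratic form (x̄ - mu_0)^T · S^{-1} · (x̄ - mu_0):
  S^{-1} · (x̄ - mu_0) = (-0.608, 0.8289),
  (x̄ - mu_0)^T · [...] = (-3.6667)·(-0.608) + (3.8333)·(0.8289) = 5.407.

Step 5 — scale by n: T² = 6 · 5.407 = 32.4422.

T² ≈ 32.4422


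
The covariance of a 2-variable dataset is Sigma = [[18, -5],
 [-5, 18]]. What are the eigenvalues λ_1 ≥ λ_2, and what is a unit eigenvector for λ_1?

Step 1 — characteristic polynomial of 2×2 Sigma:
  det(Sigma - λI) = λ² - trace · λ + det = 0.
  trace = 18 + 18 = 36, det = 18·18 - (-5)² = 299.
Step 2 — discriminant:
  Δ = trace² - 4·det = 1296 - 1196 = 100.
Step 3 — eigenvalues:
  λ = (trace ± √Δ)/2 = (36 ± 10)/2,
  λ_1 = 23,  λ_2 = 13.

Step 4 — unit eigenvector for λ_1: solve (Sigma - λ_1 I)v = 0. First row:
  (18 - 23)·v_x + (-5)·v_y = 0, i.e. (-5)·v_x + (-5)·v_y = 0,
  so v ∝ (b, λ_1 - a) = (-5, 5); multiply by -1 so the first entry is positive: u = (5, -5).
  ||u|| = √((5)² + (-5)²) = √(50) ≈ 7.0711,
  v_1 = u/||u|| ≈ (0.7071, -0.7071) (||v_1|| = 1).

λ_1 = 23,  λ_2 = 13;  v_1 ≈ (0.7071, -0.7071)


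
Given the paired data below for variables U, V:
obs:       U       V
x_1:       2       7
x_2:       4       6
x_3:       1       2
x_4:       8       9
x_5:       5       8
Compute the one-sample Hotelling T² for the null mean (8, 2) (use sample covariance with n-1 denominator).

Step 1 — sample mean vector:
  mean(U) = (2 + 4 + 1 + 8 + 5) / 5 = 20/5 = 4
  mean(V) = (7 + 6 + 2 + 9 + 8) / 5 = 32/5 = 6.4
  x̄ = (4, 6.4),  deviation x̄ - mu_0 = (4, 6.4) - (8, 2) = (-4, 4.4).

Step 2 — sample covariance matrix, S[i,j] = (1/(n-1)) · Σ_k (x_{k,i} - mean_i) · (x_{k,j} - mean_j), divisor n-1 = 4:
  S[U,U] = ((-2)·(-2) + (0)·(0) + (-3)·(-3) + (4)·(4) + (1)·(1)) / 4 = 30/4 = 7.5
  S[U,V] = ((-2)·(0.6) + (0)·(-0.4) + (-3)·(-4.4) + (4)·(2.6) + (1)·(1.6)) / 4 = 24/4 = 6
  S[V,V] = ((0.6)·(0.6) + (-0.4)·(-0.4) + (-4.4)·(-4.4) + (2.6)·(2.6) + (1.6)·(1.6)) / 4 = 29.2/4 = 7.3
  S = [[7.5, 6],
 [6, 7.3]].

Step 3 — invert S. det(S) = 7.5·7.3 - (6)² = 18.75.
  S^{-1} = (1/det) · [[d, -b], [-b, a]] = [[0.3893, -0.32],
 [-0.32, 0.4]].

Step 4 — quadratic form (x̄ - mu_0)^T · S^{-1} · (x̄ - mu_0):
  S^{-1} · (x̄ - mu_0) = (-2.9653, 3.04),
  (x̄ - mu_0)^T · [...] = (-4)·(-2.9653) + (4.4)·(3.04) = 25.2373.

Step 5 — scale by n: T² = 5 · 25.2373 = 126.1867.

T² ≈ 126.1867


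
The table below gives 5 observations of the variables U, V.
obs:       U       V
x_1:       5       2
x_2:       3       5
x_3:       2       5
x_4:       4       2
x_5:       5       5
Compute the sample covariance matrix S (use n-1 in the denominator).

Step 1 — column means:
  mean(U) = (5 + 3 + 2 + 4 + 5) / 5 = 19/5 = 3.8
  mean(V) = (2 + 5 + 5 + 2 + 5) / 5 = 19/5 = 3.8

Step 2 — sample covariance S[i,j] = (1/(n-1)) · Σ_k (x_{k,i} - mean_i) · (x_{k,j} - mean_j), with n-1 = 4.
  S[U,U] = ((1.2)·(1.2) + (-0.8)·(-0.8) + (-1.8)·(-1.8) + (0.2)·(0.2) + (1.2)·(1.2)) / 4 = 6.8/4 = 1.7
  S[U,V] = ((1.2)·(-1.8) + (-0.8)·(1.2) + (-1.8)·(1.2) + (0.2)·(-1.8) + (1.2)·(1.2)) / 4 = -4.2/4 = -1.05
  S[V,V] = ((-1.8)·(-1.8) + (1.2)·(1.2) + (1.2)·(1.2) + (-1.8)·(-1.8) + (1.2)·(1.2)) / 4 = 10.8/4 = 2.7

S is symmetric (S[j,i] = S[i,j]). Assembling:

S = [[1.7, -1.05],
 [-1.05, 2.7]]
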